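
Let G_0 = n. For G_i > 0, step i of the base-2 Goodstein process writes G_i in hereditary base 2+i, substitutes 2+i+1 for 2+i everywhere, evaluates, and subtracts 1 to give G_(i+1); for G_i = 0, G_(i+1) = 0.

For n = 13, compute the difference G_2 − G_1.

1171

(0) 13|_2 = 2^(2 + 1) + 2^2 + 1 ↦ 3^(3 + 1) + 3^3 + 1|_3 = 109 ⇒ 108
(1) 108|_3 = 3^(3 + 1) + 3^3 ↦ 4^(4 + 1) + 4^4|_4 = 1280 ⇒ 1279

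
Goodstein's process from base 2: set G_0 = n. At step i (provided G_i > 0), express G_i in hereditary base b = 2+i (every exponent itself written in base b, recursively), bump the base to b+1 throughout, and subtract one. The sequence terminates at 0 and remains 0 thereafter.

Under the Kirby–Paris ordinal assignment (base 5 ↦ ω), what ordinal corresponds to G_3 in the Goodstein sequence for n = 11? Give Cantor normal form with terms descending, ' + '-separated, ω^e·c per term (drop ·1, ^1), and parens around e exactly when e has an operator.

ω^(ω + 1) + 2

G_0 = 11. HB_2(11) = 2^(2 + 1) + 2 + 1. Bump = 85. G_1 = 84.
G_1 = 84. HB_3(84) = 3^(3 + 1) + 3. Bump = 1028. G_2 = 1027.
G_2 = 1027. HB_4(1027) = 4^(4 + 1) + 3. Bump = 15628. G_3 = 15627.
G_3 = 15627. HB_5(15627) = 5^(5 + 1) + 2. Bump = 279938. G_4 = 279937.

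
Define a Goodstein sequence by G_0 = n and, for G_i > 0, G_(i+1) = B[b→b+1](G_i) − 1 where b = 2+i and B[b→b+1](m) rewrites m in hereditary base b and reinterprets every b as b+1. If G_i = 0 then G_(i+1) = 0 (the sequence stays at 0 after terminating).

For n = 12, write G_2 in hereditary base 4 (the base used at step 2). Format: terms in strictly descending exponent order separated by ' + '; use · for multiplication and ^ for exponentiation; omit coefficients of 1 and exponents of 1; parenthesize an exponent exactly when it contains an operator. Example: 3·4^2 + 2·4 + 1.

G_0=12  [base 2] 2^(2 + 1) + 2^2  →[2↦3]→  3^(3 + 1) + 3^3 = 108  −1 ⇒ G_1=107
G_1=107  [base 3] 3^(3 + 1) + 2·3^2 + 2·3 + 2  →[3↦4]→  4^(4 + 1) + 2·4^2 + 2·4 + 2 = 1066  −1 ⇒ G_2=1065
G_2=1065  [base 4] 4^(4 + 1) + 2·4^2 + 2·4 + 1  →[4↦5]→  5^(5 + 1) + 2·5^2 + 2·5 + 1 = 15686  −1 ⇒ G_3=15685

4^(4 + 1) + 2·4^2 + 2·4 + 1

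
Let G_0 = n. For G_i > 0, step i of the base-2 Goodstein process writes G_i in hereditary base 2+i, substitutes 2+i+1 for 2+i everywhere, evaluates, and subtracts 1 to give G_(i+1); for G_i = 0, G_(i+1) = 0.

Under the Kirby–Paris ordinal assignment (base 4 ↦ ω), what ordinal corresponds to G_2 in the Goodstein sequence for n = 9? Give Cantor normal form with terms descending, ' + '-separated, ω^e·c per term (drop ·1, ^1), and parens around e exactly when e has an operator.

ω^ω·3 + ω^3·3 + ω^2·3 + ω·3 + 3

G_0 = 9. HB_2(9) = 2^(2 + 1) + 1. Bump = 82. G_1 = 81.
G_1 = 81. HB_3(81) = 3^(3 + 1). Bump = 1024. G_2 = 1023.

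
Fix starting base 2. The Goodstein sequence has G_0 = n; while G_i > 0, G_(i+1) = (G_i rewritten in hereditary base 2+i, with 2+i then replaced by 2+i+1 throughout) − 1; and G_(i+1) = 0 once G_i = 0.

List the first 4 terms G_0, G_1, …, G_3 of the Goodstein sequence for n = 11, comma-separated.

11, 84, 1027, 15627

i=0: 11 = 2^(2 + 1) + 2 + 1 (b=2); 2→3: 3^(3 + 1) + 3 + 1 = 85; 85−1 = 84
i=1: 84 = 3^(3 + 1) + 3 (b=3); 3→4: 4^(4 + 1) + 4 = 1028; 1028−1 = 1027
i=2: 1027 = 4^(4 + 1) + 3 (b=4); 4→5: 5^(5 + 1) + 3 = 15628; 15628−1 = 15627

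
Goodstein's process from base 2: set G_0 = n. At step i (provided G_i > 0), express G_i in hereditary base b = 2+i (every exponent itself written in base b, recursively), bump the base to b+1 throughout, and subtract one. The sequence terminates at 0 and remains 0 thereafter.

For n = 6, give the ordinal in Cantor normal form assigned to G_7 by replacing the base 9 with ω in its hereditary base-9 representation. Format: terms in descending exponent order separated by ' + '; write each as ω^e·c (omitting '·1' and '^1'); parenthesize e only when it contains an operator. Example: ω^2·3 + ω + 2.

ω^5·5 + ω^4·5 + ω^3·5 + ω^2·5 + ω·5 + 2

i=0: 6 = 2^2 + 2 (b=2); 2→3: 3^3 + 3 = 30; 30−1 = 29
i=1: 29 = 3^3 + 2 (b=3); 3→4: 4^4 + 2 = 258; 258−1 = 257
i=2: 257 = 4^4 + 1 (b=4); 4→5: 5^5 + 1 = 3126; 3126−1 = 3125
i=3: 3125 = 5^5 (b=5); 5→6: 6^6 = 46656; 46656−1 = 46655
i=4: 46655 = 5·6^5 + 5·6^4 + 5·6^3 + 5·6^2 + 5·6 + 5 (b=6); 6→7: 5·7^5 + 5·7^4 + 5·7^3 + 5·7^2 + 5·7 + 5 = 98040; 98040−1 = 98039
i=5: 98039 = 5·7^5 + 5·7^4 + 5·7^3 + 5·7^2 + 5·7 + 4 (b=7); 7→8: 5·8^5 + 5·8^4 + 5·8^3 + 5·8^2 + 5·8 + 4 = 187244; 187244−1 = 187243
i=6: 187243 = 5·8^5 + 5·8^4 + 5·8^3 + 5·8^2 + 5·8 + 3 (b=8); 8→9: 5·9^5 + 5·9^4 + 5·9^3 + 5·9^2 + 5·9 + 3 = 332148; 332148−1 = 332147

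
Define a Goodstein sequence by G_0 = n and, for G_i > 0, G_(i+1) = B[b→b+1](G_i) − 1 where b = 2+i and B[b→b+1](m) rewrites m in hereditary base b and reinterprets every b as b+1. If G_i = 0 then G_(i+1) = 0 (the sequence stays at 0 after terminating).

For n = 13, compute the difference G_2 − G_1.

1171

G_0 = 13. HB_2(13) = 2^(2 + 1) + 2^2 + 1. Bump = 109. G_1 = 108.
G_1 = 108. HB_3(108) = 3^(3 + 1) + 3^3. Bump = 1280. G_2 = 1279.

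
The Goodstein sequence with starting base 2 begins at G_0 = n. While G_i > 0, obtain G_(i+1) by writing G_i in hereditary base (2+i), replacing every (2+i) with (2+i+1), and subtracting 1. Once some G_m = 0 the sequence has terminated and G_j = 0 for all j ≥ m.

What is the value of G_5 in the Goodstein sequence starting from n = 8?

1647195

base 2: 8 = 2^(2 + 1); at 3: 3^(3 + 1) = 81; next = 80
base 3: 80 = 2·3^3 + 2·3^2 + 2·3 + 2; at 4: 2·4^4 + 2·4^2 + 2·4 + 2 = 554; next = 553
base 4: 553 = 2·4^4 + 2·4^2 + 2·4 + 1; at 5: 2·5^5 + 2·5^2 + 2·5 + 1 = 6311; next = 6310
base 5: 6310 = 2·5^5 + 2·5^2 + 2·5; at 6: 2·6^6 + 2·6^2 + 2·6 = 93396; next = 93395
base 6: 93395 = 2·6^6 + 2·6^2 + 6 + 5; at 7: 2·7^7 + 2·7^2 + 7 + 5 = 1647196; next = 1647195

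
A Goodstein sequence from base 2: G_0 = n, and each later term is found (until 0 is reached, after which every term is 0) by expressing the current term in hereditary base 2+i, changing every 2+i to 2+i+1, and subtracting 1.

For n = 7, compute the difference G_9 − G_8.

[0] 7 ≡ 2^2 + 2 + 1 (base 2). Lift 3: 31. −1: 30.
[1] 30 ≡ 3^3 + 3 (base 3). Lift 4: 260. −1: 259.
[2] 259 ≡ 4^4 + 3 (base 4). Lift 5: 3128. −1: 3127.
[3] 3127 ≡ 5^5 + 2 (base 5). Lift 6: 46658. −1: 46657.
[4] 46657 ≡ 6^6 + 1 (base 6). Lift 7: 823544. −1: 823543.
[5] 823543 ≡ 7^7 (base 7). Lift 8: 16777216. −1: 16777215.
[6] 16777215 ≡ 7·8^7 + 7·8^6 + 7·8^5 + 7·8^4 + 7·8^3 + 7·8^2 + 7·8 + 7 (base 8). Lift 9: 37665880. −1: 37665879.
[7] 37665879 ≡ 7·9^7 + 7·9^6 + 7·9^5 + 7·9^4 + 7·9^3 + 7·9^2 + 7·9 + 6 (base 9). Lift 10: 77777776. −1: 77777775.
[8] 77777775 ≡ 7·10^7 + 7·10^6 + 7·10^5 + 7·10^4 + 7·10^3 + 7·10^2 + 7·10 + 5 (base 10). Lift 11: 150051214. −1: 150051213.

72273438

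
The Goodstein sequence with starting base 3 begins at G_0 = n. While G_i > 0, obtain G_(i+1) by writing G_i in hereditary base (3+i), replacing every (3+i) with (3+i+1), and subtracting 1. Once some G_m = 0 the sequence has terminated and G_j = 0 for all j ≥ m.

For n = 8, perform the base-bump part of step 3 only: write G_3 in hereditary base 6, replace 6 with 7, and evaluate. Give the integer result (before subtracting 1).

8 —HB3→ 2·3 + 2 —bump→ 2·4 + 2 = 10 —(−1)→ 9
9 —HB4→ 2·4 + 1 —bump→ 2·5 + 1 = 11 —(−1)→ 10
10 —HB5→ 2·5 —bump→ 2·6 = 12 —(−1)→ 11
11 —HB6→ 6 + 5 —bump→ 7 + 5 = 12 —(−1)→ 11

12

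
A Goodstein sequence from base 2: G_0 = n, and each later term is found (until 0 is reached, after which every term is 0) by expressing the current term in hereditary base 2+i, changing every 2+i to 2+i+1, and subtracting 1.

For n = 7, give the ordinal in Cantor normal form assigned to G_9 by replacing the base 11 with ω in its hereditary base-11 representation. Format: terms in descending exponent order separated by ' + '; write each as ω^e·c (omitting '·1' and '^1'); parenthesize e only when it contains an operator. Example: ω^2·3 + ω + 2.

7 —HB2→ 2^2 + 2 + 1 —bump→ 3^3 + 3 + 1 = 31 —(−1)→ 30
30 —HB3→ 3^3 + 3 —bump→ 4^4 + 4 = 260 —(−1)→ 259
259 —HB4→ 4^4 + 3 —bump→ 5^5 + 3 = 3128 —(−1)→ 3127
3127 —HB5→ 5^5 + 2 —bump→ 6^6 + 2 = 46658 —(−1)→ 46657
46657 —HB6→ 6^6 + 1 —bump→ 7^7 + 1 = 823544 —(−1)→ 823543
823543 —HB7→ 7^7 —bump→ 8^8 = 16777216 —(−1)→ 16777215
16777215 —HB8→ 7·8^7 + 7·8^6 + 7·8^5 + 7·8^4 + 7·8^3 + 7·8^2 + 7·8 + 7 —bump→ 7·9^7 + 7·9^6 + 7·9^5 + 7·9^4 + 7·9^3 + 7·9^2 + 7·9 + 7 = 37665880 —(−1)→ 37665879
37665879 —HB9→ 7·9^7 + 7·9^6 + 7·9^5 + 7·9^4 + 7·9^3 + 7·9^2 + 7·9 + 6 —bump→ 7·10^7 + 7·10^6 + 7·10^5 + 7·10^4 + 7·10^3 + 7·10^2 + 7·10 + 6 = 77777776 —(−1)→ 77777775
77777775 —HB10→ 7·10^7 + 7·10^6 + 7·10^5 + 7·10^4 + 7·10^3 + 7·10^2 + 7·10 + 5 —bump→ 7·11^7 + 7·11^6 + 7·11^5 + 7·11^4 + 7·11^3 + 7·11^2 + 7·11 + 5 = 150051214 —(−1)→ 150051213

ω^7·7 + ω^6·7 + ω^5·7 + ω^4·7 + ω^3·7 + ω^2·7 + ω·7 + 4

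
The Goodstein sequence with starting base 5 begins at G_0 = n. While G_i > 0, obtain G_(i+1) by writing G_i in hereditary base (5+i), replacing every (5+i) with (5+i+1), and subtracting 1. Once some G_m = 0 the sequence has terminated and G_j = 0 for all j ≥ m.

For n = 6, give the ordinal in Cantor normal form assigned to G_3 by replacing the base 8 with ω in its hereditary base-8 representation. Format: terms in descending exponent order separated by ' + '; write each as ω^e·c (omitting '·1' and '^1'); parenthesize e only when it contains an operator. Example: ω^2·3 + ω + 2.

step 0: 6 = 5 + 1; sub 6 for 5: 6 + 1; = 7; G_1 = 7−1 = 6
step 1: 6 = 6; sub 7 for 6: 7; = 7; G_2 = 7−1 = 6
step 2: 6 = 6; sub 8 for 7: 6; = 6; G_3 = 6−1 = 5
step 3: 5 = 5; sub 9 for 8: 5; = 5; G_4 = 5−1 = 4

5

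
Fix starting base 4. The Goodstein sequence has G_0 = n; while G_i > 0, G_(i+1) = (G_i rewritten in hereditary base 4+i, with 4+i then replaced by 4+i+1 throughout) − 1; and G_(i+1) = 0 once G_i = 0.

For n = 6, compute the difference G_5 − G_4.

-1

i=0: 6 = 4 + 2 (b=4); 4→5: 5 + 2 = 7; 7−1 = 6
i=1: 6 = 5 + 1 (b=5); 5→6: 6 + 1 = 7; 7−1 = 6
i=2: 6 = 6 (b=6); 6→7: 7 = 7; 7−1 = 6
i=3: 6 = 6 (b=7); 7→8: 6 = 6; 6−1 = 5
i=4: 5 = 5 (b=8); 8→9: 5 = 5; 5−1 = 4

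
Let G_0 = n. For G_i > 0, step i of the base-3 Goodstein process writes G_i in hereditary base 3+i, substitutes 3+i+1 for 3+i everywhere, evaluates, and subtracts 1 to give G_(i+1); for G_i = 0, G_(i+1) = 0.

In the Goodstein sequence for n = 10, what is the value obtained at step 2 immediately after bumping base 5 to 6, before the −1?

(0) 10|_3 = 3^2 + 1 ↦ 4^2 + 1|_4 = 17 ⇒ 16
(1) 16|_4 = 4^2 ↦ 5^2|_5 = 25 ⇒ 24
(2) 24|_5 = 4·5 + 4 ↦ 4·6 + 4|_6 = 28 ⇒ 27

28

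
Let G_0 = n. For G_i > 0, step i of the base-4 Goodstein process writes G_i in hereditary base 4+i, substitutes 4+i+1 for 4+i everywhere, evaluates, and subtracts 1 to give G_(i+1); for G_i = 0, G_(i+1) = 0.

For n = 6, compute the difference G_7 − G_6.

6 —HB4→ 4 + 2 —bump→ 5 + 2 = 7 —(−1)→ 6
6 —HB5→ 5 + 1 —bump→ 6 + 1 = 7 —(−1)→ 6
6 —HB6→ 6 —bump→ 7 = 7 —(−1)→ 6
6 —HB7→ 6 —bump→ 6 = 6 —(−1)→ 5
5 —HB8→ 5 —bump→ 5 = 5 —(−1)→ 4
4 —HB9→ 4 —bump→ 4 = 4 —(−1)→ 3
3 —HB10→ 3 —bump→ 3 = 3 —(−1)→ 2

-1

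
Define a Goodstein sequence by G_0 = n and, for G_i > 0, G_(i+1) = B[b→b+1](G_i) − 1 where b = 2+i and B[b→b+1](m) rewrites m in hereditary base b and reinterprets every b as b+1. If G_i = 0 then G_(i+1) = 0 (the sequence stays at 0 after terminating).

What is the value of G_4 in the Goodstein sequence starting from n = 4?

83

4 —HB2→ 2^2 —bump→ 3^3 = 27 —(−1)→ 26
26 —HB3→ 2·3^2 + 2·3 + 2 —bump→ 2·4^2 + 2·4 + 2 = 42 —(−1)→ 41
41 —HB4→ 2·4^2 + 2·4 + 1 —bump→ 2·5^2 + 2·5 + 1 = 61 —(−1)→ 60
60 —HB5→ 2·5^2 + 2·5 —bump→ 2·6^2 + 2·6 = 84 —(−1)→ 83
83 —HB6→ 2·6^2 + 6 + 5 —bump→ 2·7^2 + 7 + 5 = 110 —(−1)→ 109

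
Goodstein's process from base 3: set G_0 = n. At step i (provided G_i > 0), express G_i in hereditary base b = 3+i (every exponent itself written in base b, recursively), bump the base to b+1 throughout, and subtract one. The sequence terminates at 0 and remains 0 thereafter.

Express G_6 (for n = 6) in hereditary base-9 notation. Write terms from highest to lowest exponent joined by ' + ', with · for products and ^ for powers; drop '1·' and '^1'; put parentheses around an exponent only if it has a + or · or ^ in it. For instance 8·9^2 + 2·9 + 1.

[0] 6 ≡ 2·3 (base 3). Lift 4: 8. −1: 7.
[1] 7 ≡ 4 + 3 (base 4). Lift 5: 8. −1: 7.
[2] 7 ≡ 5 + 2 (base 5). Lift 6: 8. −1: 7.
[3] 7 ≡ 6 + 1 (base 6). Lift 7: 8. −1: 7.
[4] 7 ≡ 7 (base 7). Lift 8: 8. −1: 7.
[5] 7 ≡ 7 (base 8). Lift 9: 7. −1: 6.
[6] 6 ≡ 6 (base 9). Lift 10: 6. −1: 5.

6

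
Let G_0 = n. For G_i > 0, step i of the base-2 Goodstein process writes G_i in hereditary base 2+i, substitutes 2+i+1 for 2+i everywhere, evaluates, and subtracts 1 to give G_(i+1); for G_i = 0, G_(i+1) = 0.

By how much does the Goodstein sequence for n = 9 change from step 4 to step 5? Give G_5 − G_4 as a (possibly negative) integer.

base 2: 9 = 2^(2 + 1) + 1; at 3: 3^(3 + 1) + 1 = 82; next = 81
base 3: 81 = 3^(3 + 1); at 4: 4^(4 + 1) = 1024; next = 1023
base 4: 1023 = 3·4^4 + 3·4^3 + 3·4^2 + 3·4 + 3; at 5: 3·5^5 + 3·5^3 + 3·5^2 + 3·5 + 3 = 9843; next = 9842
base 5: 9842 = 3·5^5 + 3·5^3 + 3·5^2 + 3·5 + 2; at 6: 3·6^6 + 3·6^3 + 3·6^2 + 3·6 + 2 = 140744; next = 140743
base 6: 140743 = 3·6^6 + 3·6^3 + 3·6^2 + 3·6 + 1; at 7: 3·7^7 + 3·7^3 + 3·7^2 + 3·7 + 1 = 2471827; next = 2471826

2331083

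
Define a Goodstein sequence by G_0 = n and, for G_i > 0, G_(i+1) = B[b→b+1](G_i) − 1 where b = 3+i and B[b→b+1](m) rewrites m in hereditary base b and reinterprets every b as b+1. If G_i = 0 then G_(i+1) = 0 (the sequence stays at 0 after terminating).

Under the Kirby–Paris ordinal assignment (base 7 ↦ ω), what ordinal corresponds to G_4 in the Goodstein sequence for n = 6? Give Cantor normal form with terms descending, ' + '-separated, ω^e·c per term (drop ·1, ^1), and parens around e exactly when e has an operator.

ω

i=0: 6 = 2·3 (b=3); 3→4: 2·4 = 8; 8−1 = 7
i=1: 7 = 4 + 3 (b=4); 4→5: 5 + 3 = 8; 8−1 = 7
i=2: 7 = 5 + 2 (b=5); 5→6: 6 + 2 = 8; 8−1 = 7
i=3: 7 = 6 + 1 (b=6); 6→7: 7 + 1 = 8; 8−1 = 7
i=4: 7 = 7 (b=7); 7→8: 8 = 8; 8−1 = 7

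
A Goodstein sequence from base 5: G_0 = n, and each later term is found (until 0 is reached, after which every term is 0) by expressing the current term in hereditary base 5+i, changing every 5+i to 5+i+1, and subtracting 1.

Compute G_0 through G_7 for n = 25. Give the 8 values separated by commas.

G_0=25  [base 5] 5^2  →[5↦6]→  6^2 = 36  −1 ⇒ G_1=35
G_1=35  [base 6] 5·6 + 5  →[6↦7]→  5·7 + 5 = 40  −1 ⇒ G_2=39
G_2=39  [base 7] 5·7 + 4  →[7↦8]→  5·8 + 4 = 44  −1 ⇒ G_3=43
G_3=43  [base 8] 5·8 + 3  →[8↦9]→  5·9 + 3 = 48  −1 ⇒ G_4=47
G_4=47  [base 9] 5·9 + 2  →[9↦10]→  5·10 + 2 = 52  −1 ⇒ G_5=51
G_5=51  [base 10] 5·10 + 1  →[10↦11]→  5·11 + 1 = 56  −1 ⇒ G_6=55
G_6=55  [base 11] 5·11  →[11↦12]→  5·12 = 60  −1 ⇒ G_7=59

25, 35, 39, 43, 47, 51, 55, 59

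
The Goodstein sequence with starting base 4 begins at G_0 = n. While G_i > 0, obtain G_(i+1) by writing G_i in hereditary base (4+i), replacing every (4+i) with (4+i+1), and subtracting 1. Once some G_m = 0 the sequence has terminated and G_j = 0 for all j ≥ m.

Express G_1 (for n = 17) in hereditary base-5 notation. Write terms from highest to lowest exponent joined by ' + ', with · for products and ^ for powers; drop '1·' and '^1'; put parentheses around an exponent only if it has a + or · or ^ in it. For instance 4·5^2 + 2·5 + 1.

5^2

17 —HB4→ 4^2 + 1 —bump→ 5^2 + 1 = 26 —(−1)→ 25
25 —HB5→ 5^2 —bump→ 6^2 = 36 —(−1)→ 35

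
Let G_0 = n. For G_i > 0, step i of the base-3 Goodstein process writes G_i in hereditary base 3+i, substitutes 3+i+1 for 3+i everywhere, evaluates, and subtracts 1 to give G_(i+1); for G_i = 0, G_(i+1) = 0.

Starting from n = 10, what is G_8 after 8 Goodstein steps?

G_0 = 10. HB_3(10) = 3^2 + 1. Bump = 17. G_1 = 16.
G_1 = 16. HB_4(16) = 4^2. Bump = 25. G_2 = 24.
G_2 = 24. HB_5(24) = 4·5 + 4. Bump = 28. G_3 = 27.
G_3 = 27. HB_6(27) = 4·6 + 3. Bump = 31. G_4 = 30.
G_4 = 30. HB_7(30) = 4·7 + 2. Bump = 34. G_5 = 33.
G_5 = 33. HB_8(33) = 4·8 + 1. Bump = 37. G_6 = 36.
G_6 = 36. HB_9(36) = 4·9. Bump = 40. G_7 = 39.
G_7 = 39. HB_10(39) = 3·10 + 9. Bump = 42. G_8 = 41.

41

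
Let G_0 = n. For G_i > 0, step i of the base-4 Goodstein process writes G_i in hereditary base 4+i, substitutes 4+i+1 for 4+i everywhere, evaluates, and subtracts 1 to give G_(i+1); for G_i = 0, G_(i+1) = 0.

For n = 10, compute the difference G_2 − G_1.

G_0 = 10. HB_4(10) = 2·4 + 2. Bump = 12. G_1 = 11.
G_1 = 11. HB_5(11) = 2·5 + 1. Bump = 13. G_2 = 12.

1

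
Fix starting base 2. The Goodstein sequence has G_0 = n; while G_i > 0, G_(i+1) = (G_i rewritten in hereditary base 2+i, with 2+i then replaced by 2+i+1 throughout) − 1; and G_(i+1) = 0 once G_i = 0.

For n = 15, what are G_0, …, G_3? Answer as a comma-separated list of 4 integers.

G_0=15  [base 2] 2^(2 + 1) + 2^2 + 2 + 1  →[2↦3]→  3^(3 + 1) + 3^3 + 3 + 1 = 112  −1 ⇒ G_1=111
G_1=111  [base 3] 3^(3 + 1) + 3^3 + 3  →[3↦4]→  4^(4 + 1) + 4^4 + 4 = 1284  −1 ⇒ G_2=1283
G_2=1283  [base 4] 4^(4 + 1) + 4^4 + 3  →[4↦5]→  5^(5 + 1) + 5^5 + 3 = 18753  −1 ⇒ G_3=18752

15, 111, 1283, 18752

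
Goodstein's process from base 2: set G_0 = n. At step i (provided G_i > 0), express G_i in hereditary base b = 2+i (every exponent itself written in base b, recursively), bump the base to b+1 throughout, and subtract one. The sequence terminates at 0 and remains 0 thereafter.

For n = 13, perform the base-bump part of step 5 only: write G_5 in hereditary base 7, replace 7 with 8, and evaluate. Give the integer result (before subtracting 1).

134219480

G_0 = 13. HB_2(13) = 2^(2 + 1) + 2^2 + 1. Bump = 109. G_1 = 108.
G_1 = 108. HB_3(108) = 3^(3 + 1) + 3^3. Bump = 1280. G_2 = 1279.
G_2 = 1279. HB_4(1279) = 4^(4 + 1) + 3·4^3 + 3·4^2 + 3·4 + 3. Bump = 16093. G_3 = 16092.
G_3 = 16092. HB_5(16092) = 5^(5 + 1) + 3·5^3 + 3·5^2 + 3·5 + 2. Bump = 280712. G_4 = 280711.
G_4 = 280711. HB_6(280711) = 6^(6 + 1) + 3·6^3 + 3·6^2 + 3·6 + 1. Bump = 5765999. G_5 = 5765998.
G_5 = 5765998. HB_7(5765998) = 7^(7 + 1) + 3·7^3 + 3·7^2 + 3·7. Bump = 134219480. G_6 = 134219479.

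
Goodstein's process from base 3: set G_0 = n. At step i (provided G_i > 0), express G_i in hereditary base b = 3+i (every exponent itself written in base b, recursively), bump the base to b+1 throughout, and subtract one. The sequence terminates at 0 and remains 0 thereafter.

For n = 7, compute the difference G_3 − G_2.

0

(0) 7|_3 = 2·3 + 1 ↦ 2·4 + 1|_4 = 9 ⇒ 8
(1) 8|_4 = 2·4 ↦ 2·5|_5 = 10 ⇒ 9
(2) 9|_5 = 5 + 4 ↦ 6 + 4|_6 = 10 ⇒ 9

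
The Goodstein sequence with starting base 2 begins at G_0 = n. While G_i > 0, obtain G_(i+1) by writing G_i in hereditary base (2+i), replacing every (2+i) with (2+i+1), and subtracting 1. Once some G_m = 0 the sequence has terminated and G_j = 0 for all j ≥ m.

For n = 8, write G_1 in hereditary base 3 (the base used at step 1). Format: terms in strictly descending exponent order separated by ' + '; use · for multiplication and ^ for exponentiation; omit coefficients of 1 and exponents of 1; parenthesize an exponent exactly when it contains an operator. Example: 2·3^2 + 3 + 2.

2·3^3 + 2·3^2 + 2·3 + 2

G_0 = 8. HB_2(8) = 2^(2 + 1). Bump = 81. G_1 = 80.
G_1 = 80. HB_3(80) = 2·3^3 + 2·3^2 + 2·3 + 2. Bump = 554. G_2 = 553.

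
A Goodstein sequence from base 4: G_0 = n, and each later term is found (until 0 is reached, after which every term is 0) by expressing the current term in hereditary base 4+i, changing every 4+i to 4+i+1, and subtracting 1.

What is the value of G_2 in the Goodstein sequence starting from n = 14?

(0) 14|_4 = 3·4 + 2 ↦ 3·5 + 2|_5 = 17 ⇒ 16
(1) 16|_5 = 3·5 + 1 ↦ 3·6 + 1|_6 = 19 ⇒ 18
(2) 18|_6 = 3·6 ↦ 3·7|_7 = 21 ⇒ 20

18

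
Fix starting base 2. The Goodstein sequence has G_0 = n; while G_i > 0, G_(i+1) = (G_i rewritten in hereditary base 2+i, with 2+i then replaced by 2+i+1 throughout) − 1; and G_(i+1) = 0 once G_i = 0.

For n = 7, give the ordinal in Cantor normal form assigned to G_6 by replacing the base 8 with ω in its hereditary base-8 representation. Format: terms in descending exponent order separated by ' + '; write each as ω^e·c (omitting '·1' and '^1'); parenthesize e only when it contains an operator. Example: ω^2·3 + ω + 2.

base 2: 7 = 2^2 + 2 + 1; at 3: 3^3 + 3 + 1 = 31; next = 30
base 3: 30 = 3^3 + 3; at 4: 4^4 + 4 = 260; next = 259
base 4: 259 = 4^4 + 3; at 5: 5^5 + 3 = 3128; next = 3127
base 5: 3127 = 5^5 + 2; at 6: 6^6 + 2 = 46658; next = 46657
base 6: 46657 = 6^6 + 1; at 7: 7^7 + 1 = 823544; next = 823543
base 7: 823543 = 7^7; at 8: 8^8 = 16777216; next = 16777215
base 8: 16777215 = 7·8^7 + 7·8^6 + 7·8^5 + 7·8^4 + 7·8^3 + 7·8^2 + 7·8 + 7; at 9: 7·9^7 + 7·9^6 + 7·9^5 + 7·9^4 + 7·9^3 + 7·9^2 + 7·9 + 7 = 37665880; next = 37665879

ω^7·7 + ω^6·7 + ω^5·7 + ω^4·7 + ω^3·7 + ω^2·7 + ω·7 + 7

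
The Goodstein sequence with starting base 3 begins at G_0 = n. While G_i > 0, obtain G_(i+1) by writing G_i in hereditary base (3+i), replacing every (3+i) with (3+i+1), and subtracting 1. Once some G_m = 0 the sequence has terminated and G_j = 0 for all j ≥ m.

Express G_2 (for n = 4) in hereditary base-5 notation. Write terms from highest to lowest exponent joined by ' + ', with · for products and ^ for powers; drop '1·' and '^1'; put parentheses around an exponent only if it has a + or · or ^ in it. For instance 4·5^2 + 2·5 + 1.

step 0: 4 = 3 + 1; sub 4 for 3: 4 + 1; = 5; G_1 = 5−1 = 4
step 1: 4 = 4; sub 5 for 4: 5; = 5; G_2 = 5−1 = 4
step 2: 4 = 4; sub 6 for 5: 4; = 4; G_3 = 4−1 = 3

4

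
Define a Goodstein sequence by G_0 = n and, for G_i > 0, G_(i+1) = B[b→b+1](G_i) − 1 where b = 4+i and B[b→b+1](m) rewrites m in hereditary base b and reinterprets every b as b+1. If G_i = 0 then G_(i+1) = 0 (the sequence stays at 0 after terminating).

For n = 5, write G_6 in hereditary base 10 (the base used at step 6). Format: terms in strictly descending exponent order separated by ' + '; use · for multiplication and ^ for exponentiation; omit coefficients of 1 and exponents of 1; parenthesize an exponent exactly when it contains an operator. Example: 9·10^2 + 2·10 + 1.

G_0=5  [base 4] 4 + 1  →[4↦5]→  5 + 1 = 6  −1 ⇒ G_1=5
G_1=5  [base 5] 5  →[5↦6]→  6 = 6  −1 ⇒ G_2=5
G_2=5  [base 6] 5  →[6↦7]→  5 = 5  −1 ⇒ G_3=4
G_3=4  [base 7] 4  →[7↦8]→  4 = 4  −1 ⇒ G_4=3
G_4=3  [base 8] 3  →[8↦9]→  3 = 3  −1 ⇒ G_5=2
G_5=2  [base 9] 2  →[9↦10]→  2 = 2  −1 ⇒ G_6=1
G_6=1  [base 10] 1  →[10↦11]→  1 = 1  −1 ⇒ G_7=0

1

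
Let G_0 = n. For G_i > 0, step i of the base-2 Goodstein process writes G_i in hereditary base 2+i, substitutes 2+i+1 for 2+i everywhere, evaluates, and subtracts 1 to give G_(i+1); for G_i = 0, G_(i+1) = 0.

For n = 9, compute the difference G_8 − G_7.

28837739404

9 —HB2→ 2^(2 + 1) + 1 —bump→ 3^(3 + 1) + 1 = 82 —(−1)→ 81
81 —HB3→ 3^(3 + 1) —bump→ 4^(4 + 1) = 1024 —(−1)→ 1023
1023 —HB4→ 3·4^4 + 3·4^3 + 3·4^2 + 3·4 + 3 —bump→ 3·5^5 + 3·5^3 + 3·5^2 + 3·5 + 3 = 9843 —(−1)→ 9842
9842 —HB5→ 3·5^5 + 3·5^3 + 3·5^2 + 3·5 + 2 —bump→ 3·6^6 + 3·6^3 + 3·6^2 + 3·6 + 2 = 140744 —(−1)→ 140743
140743 —HB6→ 3·6^6 + 3·6^3 + 3·6^2 + 3·6 + 1 —bump→ 3·7^7 + 3·7^3 + 3·7^2 + 3·7 + 1 = 2471827 —(−1)→ 2471826
2471826 —HB7→ 3·7^7 + 3·7^3 + 3·7^2 + 3·7 —bump→ 3·8^8 + 3·8^3 + 3·8^2 + 3·8 = 50333400 —(−1)→ 50333399
50333399 —HB8→ 3·8^8 + 3·8^3 + 3·8^2 + 2·8 + 7 —bump→ 3·9^9 + 3·9^3 + 3·9^2 + 2·9 + 7 = 1162263922 —(−1)→ 1162263921
1162263921 —HB9→ 3·9^9 + 3·9^3 + 3·9^2 + 2·9 + 6 —bump→ 3·10^10 + 3·10^3 + 3·10^2 + 2·10 + 6 = 30000003326 —(−1)→ 30000003325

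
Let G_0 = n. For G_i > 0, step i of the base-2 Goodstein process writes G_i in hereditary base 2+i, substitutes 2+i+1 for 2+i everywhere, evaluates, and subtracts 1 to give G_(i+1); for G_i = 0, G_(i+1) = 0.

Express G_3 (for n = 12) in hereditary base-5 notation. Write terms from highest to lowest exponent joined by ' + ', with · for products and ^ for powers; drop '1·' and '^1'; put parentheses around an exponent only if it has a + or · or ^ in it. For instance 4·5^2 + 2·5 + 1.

5^(5 + 1) + 2·5^2 + 2·5

(0) 12|_2 = 2^(2 + 1) + 2^2 ↦ 3^(3 + 1) + 3^3|_3 = 108 ⇒ 107
(1) 107|_3 = 3^(3 + 1) + 2·3^2 + 2·3 + 2 ↦ 4^(4 + 1) + 2·4^2 + 2·4 + 2|_4 = 1066 ⇒ 1065
(2) 1065|_4 = 4^(4 + 1) + 2·4^2 + 2·4 + 1 ↦ 5^(5 + 1) + 2·5^2 + 2·5 + 1|_5 = 15686 ⇒ 15685
(3) 15685|_5 = 5^(5 + 1) + 2·5^2 + 2·5 ↦ 6^(6 + 1) + 2·6^2 + 2·6|_6 = 280020 ⇒ 280019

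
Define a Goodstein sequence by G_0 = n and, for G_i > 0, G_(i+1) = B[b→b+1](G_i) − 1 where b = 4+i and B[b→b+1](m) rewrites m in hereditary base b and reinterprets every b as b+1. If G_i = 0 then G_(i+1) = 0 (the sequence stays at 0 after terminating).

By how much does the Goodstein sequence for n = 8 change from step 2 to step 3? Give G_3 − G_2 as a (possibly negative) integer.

i=0: 8 = 2·4 (b=4); 4→5: 2·5 = 10; 10−1 = 9
i=1: 9 = 5 + 4 (b=5); 5→6: 6 + 4 = 10; 10−1 = 9
i=2: 9 = 6 + 3 (b=6); 6→7: 7 + 3 = 10; 10−1 = 9

0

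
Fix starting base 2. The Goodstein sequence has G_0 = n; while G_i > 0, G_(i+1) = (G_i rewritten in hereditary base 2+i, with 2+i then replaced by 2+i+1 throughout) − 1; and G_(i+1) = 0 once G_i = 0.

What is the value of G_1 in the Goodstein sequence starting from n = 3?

3

(0) 3|_2 = 2 + 1 ↦ 3 + 1|_3 = 4 ⇒ 3
(1) 3|_3 = 3 ↦ 4|_4 = 4 ⇒ 3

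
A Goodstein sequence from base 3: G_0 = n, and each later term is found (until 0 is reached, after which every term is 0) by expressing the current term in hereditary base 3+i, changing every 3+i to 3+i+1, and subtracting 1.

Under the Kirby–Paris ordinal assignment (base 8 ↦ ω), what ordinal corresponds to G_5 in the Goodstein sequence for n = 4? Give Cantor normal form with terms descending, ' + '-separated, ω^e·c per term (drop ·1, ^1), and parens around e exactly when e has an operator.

1

(0) 4|_3 = 3 + 1 ↦ 4 + 1|_4 = 5 ⇒ 4
(1) 4|_4 = 4 ↦ 5|_5 = 5 ⇒ 4
(2) 4|_5 = 4 ↦ 4|_6 = 4 ⇒ 3
(3) 3|_6 = 3 ↦ 3|_7 = 3 ⇒ 2
(4) 2|_7 = 2 ↦ 2|_8 = 2 ⇒ 1
(5) 1|_8 = 1 ↦ 1|_9 = 1 ⇒ 0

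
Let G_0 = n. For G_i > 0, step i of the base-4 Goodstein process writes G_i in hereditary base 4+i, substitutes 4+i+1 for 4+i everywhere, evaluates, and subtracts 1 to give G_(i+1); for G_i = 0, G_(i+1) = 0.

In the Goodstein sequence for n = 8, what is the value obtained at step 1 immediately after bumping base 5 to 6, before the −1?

8 —HB4→ 2·4 —bump→ 2·5 = 10 —(−1)→ 9
9 —HB5→ 5 + 4 —bump→ 6 + 4 = 10 —(−1)→ 9

10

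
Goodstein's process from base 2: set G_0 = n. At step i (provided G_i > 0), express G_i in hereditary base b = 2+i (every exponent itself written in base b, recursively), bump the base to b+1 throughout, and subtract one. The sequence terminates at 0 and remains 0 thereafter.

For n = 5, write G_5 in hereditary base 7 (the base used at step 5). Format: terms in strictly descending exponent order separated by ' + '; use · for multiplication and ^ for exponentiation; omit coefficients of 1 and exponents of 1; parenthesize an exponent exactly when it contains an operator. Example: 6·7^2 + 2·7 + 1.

(0) 5|_2 = 2^2 + 1 ↦ 3^3 + 1|_3 = 28 ⇒ 27
(1) 27|_3 = 3^3 ↦ 4^4|_4 = 256 ⇒ 255
(2) 255|_4 = 3·4^3 + 3·4^2 + 3·4 + 3 ↦ 3·5^3 + 3·5^2 + 3·5 + 3|_5 = 468 ⇒ 467
(3) 467|_5 = 3·5^3 + 3·5^2 + 3·5 + 2 ↦ 3·6^3 + 3·6^2 + 3·6 + 2|_6 = 776 ⇒ 775
(4) 775|_6 = 3·6^3 + 3·6^2 + 3·6 + 1 ↦ 3·7^3 + 3·7^2 + 3·7 + 1|_7 = 1198 ⇒ 1197
(5) 1197|_7 = 3·7^3 + 3·7^2 + 3·7 ↦ 3·8^3 + 3·8^2 + 3·8|_8 = 1752 ⇒ 1751

3·7^3 + 3·7^2 + 3·7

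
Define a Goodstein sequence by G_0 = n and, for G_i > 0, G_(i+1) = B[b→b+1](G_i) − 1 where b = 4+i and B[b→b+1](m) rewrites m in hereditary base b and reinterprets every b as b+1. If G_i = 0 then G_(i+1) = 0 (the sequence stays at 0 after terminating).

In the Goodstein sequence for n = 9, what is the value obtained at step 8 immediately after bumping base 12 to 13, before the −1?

11

[0] 9 ≡ 2·4 + 1 (base 4). Lift 5: 11. −1: 10.
[1] 10 ≡ 2·5 (base 5). Lift 6: 12. −1: 11.
[2] 11 ≡ 6 + 5 (base 6). Lift 7: 12. −1: 11.
[3] 11 ≡ 7 + 4 (base 7). Lift 8: 12. −1: 11.
[4] 11 ≡ 8 + 3 (base 8). Lift 9: 12. −1: 11.
[5] 11 ≡ 9 + 2 (base 9). Lift 10: 12. −1: 11.
[6] 11 ≡ 10 + 1 (base 10). Lift 11: 12. −1: 11.
[7] 11 ≡ 11 (base 11). Lift 12: 12. −1: 11.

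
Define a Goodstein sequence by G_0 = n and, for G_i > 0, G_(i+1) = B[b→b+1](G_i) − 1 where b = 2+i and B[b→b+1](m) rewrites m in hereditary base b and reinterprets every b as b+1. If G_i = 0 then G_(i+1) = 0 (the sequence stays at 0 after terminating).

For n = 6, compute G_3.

[0] 6 ≡ 2^2 + 2 (base 2). Lift 3: 30. −1: 29.
[1] 29 ≡ 3^3 + 2 (base 3). Lift 4: 258. −1: 257.
[2] 257 ≡ 4^4 + 1 (base 4). Lift 5: 3126. −1: 3125.

3125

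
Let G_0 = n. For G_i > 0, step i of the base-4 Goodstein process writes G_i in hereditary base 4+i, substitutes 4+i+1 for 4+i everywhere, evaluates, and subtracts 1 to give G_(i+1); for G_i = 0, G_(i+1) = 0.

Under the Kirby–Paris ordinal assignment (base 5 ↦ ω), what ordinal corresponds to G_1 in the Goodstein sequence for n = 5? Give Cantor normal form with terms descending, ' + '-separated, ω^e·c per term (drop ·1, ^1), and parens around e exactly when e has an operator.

(0) 5|_4 = 4 + 1 ↦ 5 + 1|_5 = 6 ⇒ 5
(1) 5|_5 = 5 ↦ 6|_6 = 6 ⇒ 5

ω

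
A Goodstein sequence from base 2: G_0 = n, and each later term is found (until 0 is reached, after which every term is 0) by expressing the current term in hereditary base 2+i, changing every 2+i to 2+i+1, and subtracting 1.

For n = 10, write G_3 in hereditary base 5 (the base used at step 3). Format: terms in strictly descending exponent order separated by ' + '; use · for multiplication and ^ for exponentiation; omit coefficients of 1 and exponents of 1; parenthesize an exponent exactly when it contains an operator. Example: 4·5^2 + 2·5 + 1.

5^(5 + 1)

i=0: 10 = 2^(2 + 1) + 2 (b=2); 2→3: 3^(3 + 1) + 3 = 84; 84−1 = 83
i=1: 83 = 3^(3 + 1) + 2 (b=3); 3→4: 4^(4 + 1) + 2 = 1026; 1026−1 = 1025
i=2: 1025 = 4^(4 + 1) + 1 (b=4); 4→5: 5^(5 + 1) + 1 = 15626; 15626−1 = 15625
i=3: 15625 = 5^(5 + 1) (b=5); 5→6: 6^(6 + 1) = 279936; 279936−1 = 279935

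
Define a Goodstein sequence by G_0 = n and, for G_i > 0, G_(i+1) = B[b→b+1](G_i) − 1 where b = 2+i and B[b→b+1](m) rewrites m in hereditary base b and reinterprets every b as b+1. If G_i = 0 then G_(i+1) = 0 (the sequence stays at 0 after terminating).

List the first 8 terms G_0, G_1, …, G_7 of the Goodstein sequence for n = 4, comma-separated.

4, 26, 41, 60, 83, 109, 139, 173

i=0: 4 = 2^2 (b=2); 2→3: 3^3 = 27; 27−1 = 26
i=1: 26 = 2·3^2 + 2·3 + 2 (b=3); 3→4: 2·4^2 + 2·4 + 2 = 42; 42−1 = 41
i=2: 41 = 2·4^2 + 2·4 + 1 (b=4); 4→5: 2·5^2 + 2·5 + 1 = 61; 61−1 = 60
i=3: 60 = 2·5^2 + 2·5 (b=5); 5→6: 2·6^2 + 2·6 = 84; 84−1 = 83
i=4: 83 = 2·6^2 + 6 + 5 (b=6); 6→7: 2·7^2 + 7 + 5 = 110; 110−1 = 109
i=5: 109 = 2·7^2 + 7 + 4 (b=7); 7→8: 2·8^2 + 8 + 4 = 140; 140−1 = 139
i=6: 139 = 2·8^2 + 8 + 3 (b=8); 8→9: 2·9^2 + 9 + 3 = 174; 174−1 = 173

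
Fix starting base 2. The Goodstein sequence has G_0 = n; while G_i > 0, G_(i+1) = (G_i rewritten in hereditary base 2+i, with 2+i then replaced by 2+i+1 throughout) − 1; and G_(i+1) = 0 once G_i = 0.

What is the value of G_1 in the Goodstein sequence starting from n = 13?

108

[0] 13 ≡ 2^(2 + 1) + 2^2 + 1 (base 2). Lift 3: 109. −1: 108.
[1] 108 ≡ 3^(3 + 1) + 3^3 (base 3). Lift 4: 1280. −1: 1279.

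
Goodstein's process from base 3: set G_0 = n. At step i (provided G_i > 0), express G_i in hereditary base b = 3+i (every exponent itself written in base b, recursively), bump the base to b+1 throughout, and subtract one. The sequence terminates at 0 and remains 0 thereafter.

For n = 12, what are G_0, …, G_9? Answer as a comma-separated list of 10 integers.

12, 19, 27, 37, 49, 63, 69, 75, 81, 87

[0] 12 ≡ 3^2 + 3 (base 3). Lift 4: 20. −1: 19.
[1] 19 ≡ 4^2 + 3 (base 4). Lift 5: 28. −1: 27.
[2] 27 ≡ 5^2 + 2 (base 5). Lift 6: 38. −1: 37.
[3] 37 ≡ 6^2 + 1 (base 6). Lift 7: 50. −1: 49.
[4] 49 ≡ 7^2 (base 7). Lift 8: 64. −1: 63.
[5] 63 ≡ 7·8 + 7 (base 8). Lift 9: 70. −1: 69.
[6] 69 ≡ 7·9 + 6 (base 9). Lift 10: 76. −1: 75.
[7] 75 ≡ 7·10 + 5 (base 10). Lift 11: 82. −1: 81.
[8] 81 ≡ 7·11 + 4 (base 11). Lift 12: 88. −1: 87.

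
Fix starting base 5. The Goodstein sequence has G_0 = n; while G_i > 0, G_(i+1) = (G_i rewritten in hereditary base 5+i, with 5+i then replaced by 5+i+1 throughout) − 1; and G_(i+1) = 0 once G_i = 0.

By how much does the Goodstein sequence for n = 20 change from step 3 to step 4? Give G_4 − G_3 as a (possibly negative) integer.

2

[0] 20 ≡ 4·5 (base 5). Lift 6: 24. −1: 23.
[1] 23 ≡ 3·6 + 5 (base 6). Lift 7: 26. −1: 25.
[2] 25 ≡ 3·7 + 4 (base 7). Lift 8: 28. −1: 27.
[3] 27 ≡ 3·8 + 3 (base 8). Lift 9: 30. −1: 29.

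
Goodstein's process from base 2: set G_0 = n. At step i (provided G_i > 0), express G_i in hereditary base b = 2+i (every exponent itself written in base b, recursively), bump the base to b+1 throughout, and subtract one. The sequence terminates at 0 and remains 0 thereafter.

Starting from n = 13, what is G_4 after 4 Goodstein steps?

280711

13 —HB2→ 2^(2 + 1) + 2^2 + 1 —bump→ 3^(3 + 1) + 3^3 + 1 = 109 —(−1)→ 108
108 —HB3→ 3^(3 + 1) + 3^3 —bump→ 4^(4 + 1) + 4^4 = 1280 —(−1)→ 1279
1279 —HB4→ 4^(4 + 1) + 3·4^3 + 3·4^2 + 3·4 + 3 —bump→ 5^(5 + 1) + 3·5^3 + 3·5^2 + 3·5 + 3 = 16093 —(−1)→ 16092
16092 —HB5→ 5^(5 + 1) + 3·5^3 + 3·5^2 + 3·5 + 2 —bump→ 6^(6 + 1) + 3·6^3 + 3·6^2 + 3·6 + 2 = 280712 —(−1)→ 280711
280711 —HB6→ 6^(6 + 1) + 3·6^3 + 3·6^2 + 3·6 + 1 —bump→ 7^(7 + 1) + 3·7^3 + 3·7^2 + 3·7 + 1 = 5765999 —(−1)→ 5765998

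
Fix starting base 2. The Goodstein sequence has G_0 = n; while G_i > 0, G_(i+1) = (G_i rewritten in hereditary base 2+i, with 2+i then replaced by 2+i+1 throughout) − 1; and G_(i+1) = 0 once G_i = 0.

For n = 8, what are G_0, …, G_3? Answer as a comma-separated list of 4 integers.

base 2: 8 = 2^(2 + 1); at 3: 3^(3 + 1) = 81; next = 80
base 3: 80 = 2·3^3 + 2·3^2 + 2·3 + 2; at 4: 2·4^4 + 2·4^2 + 2·4 + 2 = 554; next = 553
base 4: 553 = 2·4^4 + 2·4^2 + 2·4 + 1; at 5: 2·5^5 + 2·5^2 + 2·5 + 1 = 6311; next = 6310

8, 80, 553, 6310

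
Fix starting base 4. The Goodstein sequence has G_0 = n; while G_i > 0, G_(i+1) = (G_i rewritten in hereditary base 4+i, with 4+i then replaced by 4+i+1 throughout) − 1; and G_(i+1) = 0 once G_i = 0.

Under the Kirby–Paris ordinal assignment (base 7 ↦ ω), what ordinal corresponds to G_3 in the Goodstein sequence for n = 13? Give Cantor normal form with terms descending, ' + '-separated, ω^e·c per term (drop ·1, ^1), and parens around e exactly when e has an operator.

ω·2 + 4

base 4: 13 = 3·4 + 1; at 5: 3·5 + 1 = 16; next = 15
base 5: 15 = 3·5; at 6: 3·6 = 18; next = 17
base 6: 17 = 2·6 + 5; at 7: 2·7 + 5 = 19; next = 18
base 7: 18 = 2·7 + 4; at 8: 2·8 + 4 = 20; next = 19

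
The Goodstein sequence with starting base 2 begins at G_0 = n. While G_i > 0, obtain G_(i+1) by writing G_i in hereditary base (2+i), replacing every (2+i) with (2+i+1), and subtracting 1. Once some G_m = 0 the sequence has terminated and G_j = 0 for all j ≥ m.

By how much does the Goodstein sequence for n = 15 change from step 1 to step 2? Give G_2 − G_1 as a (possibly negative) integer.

1172

[0] 15 ≡ 2^(2 + 1) + 2^2 + 2 + 1 (base 2). Lift 3: 112. −1: 111.
[1] 111 ≡ 3^(3 + 1) + 3^3 + 3 (base 3). Lift 4: 1284. −1: 1283.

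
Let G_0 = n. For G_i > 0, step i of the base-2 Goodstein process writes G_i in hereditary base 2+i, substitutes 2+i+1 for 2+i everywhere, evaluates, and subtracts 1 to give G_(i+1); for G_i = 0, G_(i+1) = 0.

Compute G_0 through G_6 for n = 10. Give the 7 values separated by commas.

10, 83, 1025, 15625, 279935, 4215754, 84073323

i=0: 10 = 2^(2 + 1) + 2 (b=2); 2→3: 3^(3 + 1) + 3 = 84; 84−1 = 83
i=1: 83 = 3^(3 + 1) + 2 (b=3); 3→4: 4^(4 + 1) + 2 = 1026; 1026−1 = 1025
i=2: 1025 = 4^(4 + 1) + 1 (b=4); 4→5: 5^(5 + 1) + 1 = 15626; 15626−1 = 15625
i=3: 15625 = 5^(5 + 1) (b=5); 5→6: 6^(6 + 1) = 279936; 279936−1 = 279935
i=4: 279935 = 5·6^6 + 5·6^5 + 5·6^4 + 5·6^3 + 5·6^2 + 5·6 + 5 (b=6); 6→7: 5·7^7 + 5·7^5 + 5·7^4 + 5·7^3 + 5·7^2 + 5·7 + 5 = 4215755; 4215755−1 = 4215754
i=5: 4215754 = 5·7^7 + 5·7^5 + 5·7^4 + 5·7^3 + 5·7^2 + 5·7 + 4 (b=7); 7→8: 5·8^8 + 5·8^5 + 5·8^4 + 5·8^3 + 5·8^2 + 5·8 + 4 = 84073324; 84073324−1 = 84073323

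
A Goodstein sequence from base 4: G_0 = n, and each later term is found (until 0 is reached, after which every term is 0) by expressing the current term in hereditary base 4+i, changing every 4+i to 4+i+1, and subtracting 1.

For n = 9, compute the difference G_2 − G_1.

[0] 9 ≡ 2·4 + 1 (base 4). Lift 5: 11. −1: 10.
[1] 10 ≡ 2·5 (base 5). Lift 6: 12. −1: 11.

1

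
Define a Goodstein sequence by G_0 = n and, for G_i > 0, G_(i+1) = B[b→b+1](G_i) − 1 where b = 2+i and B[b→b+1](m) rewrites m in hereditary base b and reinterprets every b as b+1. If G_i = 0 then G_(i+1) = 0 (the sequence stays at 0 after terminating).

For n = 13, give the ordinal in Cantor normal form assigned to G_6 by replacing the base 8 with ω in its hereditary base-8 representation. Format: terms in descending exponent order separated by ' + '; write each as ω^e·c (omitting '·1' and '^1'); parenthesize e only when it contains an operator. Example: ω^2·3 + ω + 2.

13 —HB2→ 2^(2 + 1) + 2^2 + 1 —bump→ 3^(3 + 1) + 3^3 + 1 = 109 —(−1)→ 108
108 —HB3→ 3^(3 + 1) + 3^3 —bump→ 4^(4 + 1) + 4^4 = 1280 —(−1)→ 1279
1279 —HB4→ 4^(4 + 1) + 3·4^3 + 3·4^2 + 3·4 + 3 —bump→ 5^(5 + 1) + 3·5^3 + 3·5^2 + 3·5 + 3 = 16093 —(−1)→ 16092
16092 —HB5→ 5^(5 + 1) + 3·5^3 + 3·5^2 + 3·5 + 2 —bump→ 6^(6 + 1) + 3·6^3 + 3·6^2 + 3·6 + 2 = 280712 —(−1)→ 280711
280711 —HB6→ 6^(6 + 1) + 3·6^3 + 3·6^2 + 3·6 + 1 —bump→ 7^(7 + 1) + 3·7^3 + 3·7^2 + 3·7 + 1 = 5765999 —(−1)→ 5765998
5765998 —HB7→ 7^(7 + 1) + 3·7^3 + 3·7^2 + 3·7 —bump→ 8^(8 + 1) + 3·8^3 + 3·8^2 + 3·8 = 134219480 —(−1)→ 134219479
134219479 —HB8→ 8^(8 + 1) + 3·8^3 + 3·8^2 + 2·8 + 7 —bump→ 9^(9 + 1) + 3·9^3 + 3·9^2 + 2·9 + 7 = 3486786856 —(−1)→ 3486786855

ω^(ω + 1) + ω^3·3 + ω^2·3 + ω·2 + 7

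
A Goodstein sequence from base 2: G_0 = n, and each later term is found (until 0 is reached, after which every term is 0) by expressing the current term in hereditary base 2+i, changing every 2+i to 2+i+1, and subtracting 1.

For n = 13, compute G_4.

G_0=13  [base 2] 2^(2 + 1) + 2^2 + 1  →[2↦3]→  3^(3 + 1) + 3^3 + 1 = 109  −1 ⇒ G_1=108
G_1=108  [base 3] 3^(3 + 1) + 3^3  →[3↦4]→  4^(4 + 1) + 4^4 = 1280  −1 ⇒ G_2=1279
G_2=1279  [base 4] 4^(4 + 1) + 3·4^3 + 3·4^2 + 3·4 + 3  →[4↦5]→  5^(5 + 1) + 3·5^3 + 3·5^2 + 3·5 + 3 = 16093  −1 ⇒ G_3=16092
G_3=16092  [base 5] 5^(5 + 1) + 3·5^3 + 3·5^2 + 3·5 + 2  →[5↦6]→  6^(6 + 1) + 3·6^3 + 3·6^2 + 3·6 + 2 = 280712  −1 ⇒ G_4=280711

280711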